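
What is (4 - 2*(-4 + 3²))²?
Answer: 36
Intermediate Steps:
(4 - 2*(-4 + 3²))² = (4 - 2*(-4 + 9))² = (4 - 2*5)² = (4 - 10)² = (-6)² = 36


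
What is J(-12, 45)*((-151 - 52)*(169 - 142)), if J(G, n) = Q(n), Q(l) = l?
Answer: -246645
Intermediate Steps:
J(G, n) = n
J(-12, 45)*((-151 - 52)*(169 - 142)) = 45*((-151 - 52)*(169 - 142)) = 45*(-203*27) = 45*(-5481) = -246645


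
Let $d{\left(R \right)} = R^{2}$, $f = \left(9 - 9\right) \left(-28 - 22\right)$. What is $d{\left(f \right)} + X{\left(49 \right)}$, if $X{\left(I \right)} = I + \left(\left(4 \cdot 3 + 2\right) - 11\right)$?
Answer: $52$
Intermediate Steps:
$f = 0$ ($f = 0 \left(-50\right) = 0$)
$X{\left(I \right)} = 3 + I$ ($X{\left(I \right)} = I + \left(\left(12 + 2\right) - 11\right) = I + \left(14 - 11\right) = I + 3 = 3 + I$)
$d{\left(f \right)} + X{\left(49 \right)} = 0^{2} + \left(3 + 49\right) = 0 + 52 = 52$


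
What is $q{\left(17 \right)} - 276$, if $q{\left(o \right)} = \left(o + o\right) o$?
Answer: $302$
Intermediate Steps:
$q{\left(o \right)} = 2 o^{2}$ ($q{\left(o \right)} = 2 o o = 2 o^{2}$)
$q{\left(17 \right)} - 276 = 2 \cdot 17^{2} - 276 = 2 \cdot 289 - 276 = 578 - 276 = 302$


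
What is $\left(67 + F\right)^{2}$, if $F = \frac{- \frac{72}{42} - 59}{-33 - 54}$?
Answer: $\frac{1699747984}{370881} \approx 4583.0$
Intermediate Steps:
$F = \frac{425}{609}$ ($F = \frac{\left(-72\right) \frac{1}{42} - 59}{-87} = \left(- \frac{12}{7} - 59\right) \left(- \frac{1}{87}\right) = \left(- \frac{425}{7}\right) \left(- \frac{1}{87}\right) = \frac{425}{609} \approx 0.69787$)
$\left(67 + F\right)^{2} = \left(67 + \frac{425}{609}\right)^{2} = \left(\frac{41228}{609}\right)^{2} = \frac{1699747984}{370881}$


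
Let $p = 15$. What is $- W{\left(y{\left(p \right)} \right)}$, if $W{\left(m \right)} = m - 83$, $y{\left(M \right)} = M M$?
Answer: $-142$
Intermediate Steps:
$y{\left(M \right)} = M^{2}$
$W{\left(m \right)} = -83 + m$ ($W{\left(m \right)} = m - 83 = -83 + m$)
$- W{\left(y{\left(p \right)} \right)} = - (-83 + 15^{2}) = - (-83 + 225) = \left(-1\right) 142 = -142$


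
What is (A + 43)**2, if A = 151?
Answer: 37636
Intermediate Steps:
(A + 43)**2 = (151 + 43)**2 = 194**2 = 37636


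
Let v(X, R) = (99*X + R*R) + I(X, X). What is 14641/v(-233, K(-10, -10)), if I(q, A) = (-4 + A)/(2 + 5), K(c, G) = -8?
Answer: -102487/161258 ≈ -0.63555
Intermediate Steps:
I(q, A) = -4/7 + A/7 (I(q, A) = (-4 + A)/7 = (-4 + A)*(⅐) = -4/7 + A/7)
v(X, R) = -4/7 + R² + 694*X/7 (v(X, R) = (99*X + R*R) + (-4/7 + X/7) = (99*X + R²) + (-4/7 + X/7) = (R² + 99*X) + (-4/7 + X/7) = -4/7 + R² + 694*X/7)
14641/v(-233, K(-10, -10)) = 14641/(-4/7 + (-8)² + (694/7)*(-233)) = 14641/(-4/7 + 64 - 161702/7) = 14641/(-161258/7) = 14641*(-7/161258) = -102487/161258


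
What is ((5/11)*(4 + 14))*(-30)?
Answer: -2700/11 ≈ -245.45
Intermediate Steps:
((5/11)*(4 + 14))*(-30) = ((5*(1/11))*18)*(-30) = ((5/11)*18)*(-30) = (90/11)*(-30) = -2700/11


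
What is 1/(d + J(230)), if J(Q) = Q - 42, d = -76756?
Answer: -1/76568 ≈ -1.3060e-5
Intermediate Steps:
J(Q) = -42 + Q
1/(d + J(230)) = 1/(-76756 + (-42 + 230)) = 1/(-76756 + 188) = 1/(-76568) = -1/76568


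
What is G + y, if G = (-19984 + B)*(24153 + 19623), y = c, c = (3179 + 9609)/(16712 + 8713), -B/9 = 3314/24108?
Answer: -44687522785448108/51078825 ≈ -8.7487e+8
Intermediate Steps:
B = -4971/4018 (B = -29826/24108 = -9*1657/12054 = -4971/4018 ≈ -1.2372)
c = 12788/25425 ≈ 0.50297
y = 12788/25425 ≈ 0.50297
G = -1757621349504/2009 (G = (-19984 - 4971/4018)*(24153 + 19623) = -80300683/4018*43776 = -1757621349504/2009 ≈ -8.7487e+8)
G + y = -1757621349504/2009 + 12788/25425 = -44687522785448108/51078825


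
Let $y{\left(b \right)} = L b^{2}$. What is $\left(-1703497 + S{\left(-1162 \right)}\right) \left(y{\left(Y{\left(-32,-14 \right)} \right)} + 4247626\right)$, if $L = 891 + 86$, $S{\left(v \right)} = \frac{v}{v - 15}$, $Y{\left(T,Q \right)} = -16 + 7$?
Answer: $- \frac{8675223881379741}{1177} \approx -7.3706 \cdot 10^{12}$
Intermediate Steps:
$Y{\left(T,Q \right)} = -9$
$S{\left(v \right)} = \frac{v}{-15 + v}$
$L = 977$
$y{\left(b \right)} = 977 b^{2}$
$\left(-1703497 + S{\left(-1162 \right)}\right) \left(y{\left(Y{\left(-32,-14 \right)} \right)} + 4247626\right) = \left(-1703497 - \frac{1162}{-15 - 1162}\right) \left(977 \left(-9\right)^{2} + 4247626\right) = \left(-1703497 - \frac{1162}{-1177}\right) \left(977 \cdot 81 + 4247626\right) = \left(-1703497 - - \frac{1162}{1177}\right) \left(79137 + 4247626\right) = \left(-1703497 + \frac{1162}{1177}\right) 4326763 = \left(- \frac{2005014807}{1177}\right) 4326763 = - \frac{8675223881379741}{1177}$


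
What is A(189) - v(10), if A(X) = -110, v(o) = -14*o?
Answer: 30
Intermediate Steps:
A(189) - v(10) = -110 - (-14)*10 = -110 - 1*(-140) = -110 + 140 = 30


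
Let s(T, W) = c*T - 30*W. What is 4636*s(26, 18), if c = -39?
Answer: -7204344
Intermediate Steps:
s(T, W) = -39*T - 30*W
4636*s(26, 18) = 4636*(-39*26 - 30*18) = 4636*(-1014 - 540) = 4636*(-1554) = -7204344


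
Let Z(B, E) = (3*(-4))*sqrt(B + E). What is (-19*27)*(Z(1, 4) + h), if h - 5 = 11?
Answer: -8208 + 6156*sqrt(5) ≈ 5557.2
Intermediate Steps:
h = 16 (h = 5 + 11 = 16)
Z(B, E) = -12*sqrt(B + E)
(-19*27)*(Z(1, 4) + h) = (-19*27)*(-12*sqrt(1 + 4) + 16) = -513*(-12*sqrt(5) + 16) = -513*(16 - 12*sqrt(5)) = -8208 + 6156*sqrt(5)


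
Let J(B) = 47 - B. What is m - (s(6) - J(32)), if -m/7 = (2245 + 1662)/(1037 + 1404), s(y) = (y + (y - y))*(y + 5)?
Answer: -151840/2441 ≈ -62.204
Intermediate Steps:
s(y) = y*(5 + y) (s(y) = (y + 0)*(5 + y) = y*(5 + y))
m = -27349/2441 (m = -7*(2245 + 1662)/(1037 + 1404) = -27349/2441 ≈ -11.204)
m - (s(6) - J(32)) = -27349/2441 - (6*(5 + 6) - (47 - 1*32)) = -27349/2441 - (6*11 - (47 - 32)) = -27349/2441 - (66 - 1*15) = -27349/2441 - (66 - 15) = -27349/2441 - 1*51 = -27349/2441 - 51 = -151840/2441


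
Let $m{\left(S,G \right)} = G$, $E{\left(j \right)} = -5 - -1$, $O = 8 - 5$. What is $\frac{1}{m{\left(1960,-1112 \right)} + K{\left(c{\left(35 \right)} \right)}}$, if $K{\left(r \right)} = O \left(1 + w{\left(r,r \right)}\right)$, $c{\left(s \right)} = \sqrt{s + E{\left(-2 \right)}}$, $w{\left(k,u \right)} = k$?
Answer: $- \frac{1109}{1229602} - \frac{3 \sqrt{31}}{1229602} \approx -0.0009155$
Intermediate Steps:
$O = 3$
$E{\left(j \right)} = -4$ ($E{\left(j \right)} = -5 + 1 = -4$)
$c{\left(s \right)} = \sqrt{-4 + s}$ ($c{\left(s \right)} = \sqrt{s - 4} = \sqrt{-4 + s}$)
$K{\left(r \right)} = 3 + 3 r$ ($K{\left(r \right)} = 3 \left(1 + r\right) = 3 + 3 r$)
$\frac{1}{m{\left(1960,-1112 \right)} + K{\left(c{\left(35 \right)} \right)}} = \frac{1}{-1112 + \left(3 + 3 \sqrt{-4 + 35}\right)} = \frac{1}{-1112 + \left(3 + 3 \sqrt{31}\right)} = \frac{1}{-1109 + 3 \sqrt{31}}$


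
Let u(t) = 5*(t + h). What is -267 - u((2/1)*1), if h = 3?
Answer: -292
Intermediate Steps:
u(t) = 15 + 5*t (u(t) = 5*(t + 3) = 5*(3 + t) = 15 + 5*t)
-267 - u((2/1)*1) = -267 - (15 + 5*((2/1)*1)) = -267 - (15 + 5*((2*1)*1)) = -267 - (15 + 5*(2*1)) = -267 - (15 + 5*2) = -267 - (15 + 10) = -267 - 1*25 = -267 - 25 = -292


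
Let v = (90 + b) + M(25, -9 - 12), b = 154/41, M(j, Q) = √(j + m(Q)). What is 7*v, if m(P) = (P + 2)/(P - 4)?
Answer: 26908/41 + 14*√161/5 ≈ 691.82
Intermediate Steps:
m(P) = (2 + P)/(-4 + P)
M(j, Q) = √(j + (2 + Q)/(-4 + Q))
b = 154/41 (b = 154*(1/41) = 154/41 ≈ 3.7561)
v = 3844/41 + 2*√161/5 (v = (90 + 154/41) + √((2 + (-9 - 12) + 25*(-4 + (-9 - 12)))/(-4 + (-9 - 12))) = 3844/41 + √((2 - 21 + 25*(-4 - 21))/(-4 - 21)) = 3844/41 + √((2 - 21 + 25*(-25))/(-25)) = 3844/41 + √(-(2 - 21 - 625)/25) = 3844/41 + √(-1/25*(-644)) = 3844/41 + √(644/25) = 3844/41 + 2*√161/5 ≈ 98.832)
7*v = 7*(3844/41 + 2*√161/5) = 26908/41 + 14*√161/5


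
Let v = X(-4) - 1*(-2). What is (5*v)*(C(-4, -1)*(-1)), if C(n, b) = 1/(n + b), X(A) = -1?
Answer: 1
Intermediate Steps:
C(n, b) = 1/(b + n)
v = 1 (v = -1 - 1*(-2) = -1 + 2 = 1)
(5*v)*(C(-4, -1)*(-1)) = (5*1)*(-1/(-1 - 4)) = 5*(-1/(-5)) = 5*(-1/5*(-1)) = 5*(1/5) = 1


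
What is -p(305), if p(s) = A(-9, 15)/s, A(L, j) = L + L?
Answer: 18/305 ≈ 0.059016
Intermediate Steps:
A(L, j) = 2*L
p(s) = -18/s (p(s) = (2*(-9))/s = -18/s)
-p(305) = -(-18)/305 = -1*(-18/305) = 18/305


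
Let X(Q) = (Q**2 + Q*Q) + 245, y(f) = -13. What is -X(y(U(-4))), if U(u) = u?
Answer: -583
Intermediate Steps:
X(Q) = 245 + 2*Q**2 (X(Q) = (Q**2 + Q**2) + 245 = 2*Q**2 + 245 = 245 + 2*Q**2)
-X(y(U(-4))) = -(245 + 2*(-13)**2) = -(245 + 2*169) = -(245 + 338) = -1*583 = -583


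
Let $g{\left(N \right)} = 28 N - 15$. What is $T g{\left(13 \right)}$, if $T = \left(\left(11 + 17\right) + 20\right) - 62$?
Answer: $-4886$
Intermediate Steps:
$g{\left(N \right)} = -15 + 28 N$
$T = -14$ ($T = \left(28 + 20\right) - 62 = 48 - 62 = -14$)
$T g{\left(13 \right)} = - 14 \left(-15 + 28 \cdot 13\right) = - 14 \left(-15 + 364\right) = \left(-14\right) 349 = -4886$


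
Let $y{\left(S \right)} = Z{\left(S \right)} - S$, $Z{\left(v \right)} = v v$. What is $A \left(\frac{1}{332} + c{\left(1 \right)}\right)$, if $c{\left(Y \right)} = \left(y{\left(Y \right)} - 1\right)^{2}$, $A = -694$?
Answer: $- \frac{115551}{166} \approx -696.09$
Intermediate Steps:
$Z{\left(v \right)} = v^{2}$
$y{\left(S \right)} = S^{2} - S$
$c{\left(Y \right)} = \left(-1 + Y \left(-1 + Y\right)\right)^{2}$ ($c{\left(Y \right)} = \left(Y \left(-1 + Y\right) - 1\right)^{2} = \left(-1 + Y \left(-1 + Y\right)\right)^{2}$)
$A \left(\frac{1}{332} + c{\left(1 \right)}\right) = - 694 \left(\frac{1}{332} + \left(1 + 1 - 1^{2}\right)^{2}\right) = - 694 \left(\frac{1}{332} + \left(1 + 1 - 1\right)^{2}\right) = - 694 \left(\frac{1}{332} + 1^{2}\right) = - 694 \left(\frac{1}{332} + 1\right) = \left(-694\right) \frac{333}{332} = - \frac{115551}{166}$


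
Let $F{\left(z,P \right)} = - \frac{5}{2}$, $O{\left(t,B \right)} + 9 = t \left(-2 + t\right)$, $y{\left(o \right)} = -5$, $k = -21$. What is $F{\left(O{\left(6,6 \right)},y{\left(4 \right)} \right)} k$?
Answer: $\frac{105}{2} \approx 52.5$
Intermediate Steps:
$O{\left(t,B \right)} = -9 + t \left(-2 + t\right)$
$F{\left(z,P \right)} = - \frac{5}{2}$ ($F{\left(z,P \right)} = \left(-5\right) \frac{1}{2} = - \frac{5}{2}$)
$F{\left(O{\left(6,6 \right)},y{\left(4 \right)} \right)} k = \left(- \frac{5}{2}\right) \left(-21\right) = \frac{105}{2}$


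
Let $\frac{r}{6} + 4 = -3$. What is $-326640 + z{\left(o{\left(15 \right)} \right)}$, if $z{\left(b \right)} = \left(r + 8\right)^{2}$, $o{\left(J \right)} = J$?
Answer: $-325484$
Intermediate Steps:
$r = -42$ ($r = -24 + 6 \left(-3\right) = -24 - 18 = -42$)
$z{\left(b \right)} = 1156$ ($z{\left(b \right)} = \left(-42 + 8\right)^{2} = \left(-34\right)^{2} = 1156$)
$-326640 + z{\left(o{\left(15 \right)} \right)} = -326640 + 1156 = -325484$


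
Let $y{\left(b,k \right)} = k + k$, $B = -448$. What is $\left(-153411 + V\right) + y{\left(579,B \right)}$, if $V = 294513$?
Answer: $140206$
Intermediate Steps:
$y{\left(b,k \right)} = 2 k$
$\left(-153411 + V\right) + y{\left(579,B \right)} = \left(-153411 + 294513\right) + 2 \left(-448\right) = 141102 - 896 = 140206$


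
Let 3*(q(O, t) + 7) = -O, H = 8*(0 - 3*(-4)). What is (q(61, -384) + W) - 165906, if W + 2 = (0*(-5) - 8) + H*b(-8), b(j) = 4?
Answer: -496678/3 ≈ -1.6556e+5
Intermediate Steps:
H = 96 (H = 8*(0 + 12) = 8*12 = 96)
q(O, t) = -7 - O/3 (q(O, t) = -7 + (-O)/3 = -7 - O/3)
W = 374 (W = -2 + ((0*(-5) - 8) + 96*4) = -2 + ((0 - 8) + 384) = -2 + (-8 + 384) = -2 + 376 = 374)
(q(61, -384) + W) - 165906 = ((-7 - ⅓*61) + 374) - 165906 = ((-7 - 61/3) + 374) - 165906 = (-82/3 + 374) - 165906 = 1040/3 - 165906 = -496678/3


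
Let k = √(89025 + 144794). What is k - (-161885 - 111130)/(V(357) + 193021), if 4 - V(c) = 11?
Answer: 30335/21446 + √233819 ≈ 484.96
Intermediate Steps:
V(c) = -7 (V(c) = 4 - 1*11 = 4 - 11 = -7)
k = √233819 ≈ 483.55
k - (-161885 - 111130)/(V(357) + 193021) = √233819 - (-161885 - 111130)/(-7 + 193021) = √233819 - (-273015)/193014 = √233819 - 1*(-30335/21446) = √233819 + 30335/21446 = 30335/21446 + √233819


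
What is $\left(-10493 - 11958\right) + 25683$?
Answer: $3232$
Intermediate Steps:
$\left(-10493 - 11958\right) + 25683 = -22451 + 25683 = 3232$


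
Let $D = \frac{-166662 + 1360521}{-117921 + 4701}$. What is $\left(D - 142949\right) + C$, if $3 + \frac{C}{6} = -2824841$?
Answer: $- \frac{12648097423}{740} \approx -1.7092 \cdot 10^{7}$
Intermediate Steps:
$C = -16949064$ ($C = -18 + 6 \left(-2824841\right) = -18 - 16949046 = -16949064$)
$D = - \frac{7803}{740}$ ($D = \frac{1193859}{-113220} = 1193859 \left(- \frac{1}{113220}\right) = - \frac{7803}{740} \approx -10.545$)
$\left(D - 142949\right) + C = \left(- \frac{7803}{740} - 142949\right) - 16949064 = - \frac{105790063}{740} - 16949064 = - \frac{12648097423}{740}$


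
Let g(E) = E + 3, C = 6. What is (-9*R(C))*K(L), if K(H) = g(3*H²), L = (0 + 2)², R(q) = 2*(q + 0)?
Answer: -5508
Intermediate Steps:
g(E) = 3 + E
R(q) = 2*q
L = 4 (L = 2² = 4)
K(H) = 3 + 3*H²
(-9*R(C))*K(L) = (-18*6)*(3 + 3*4²) = (-9*12)*(3 + 3*16) = -108*(3 + 48) = -108*51 = -5508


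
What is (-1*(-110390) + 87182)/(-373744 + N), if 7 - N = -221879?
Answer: -98786/75929 ≈ -1.3010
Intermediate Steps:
N = 221886 (N = 7 - 1*(-221879) = 7 + 221879 = 221886)
(-1*(-110390) + 87182)/(-373744 + N) = (-1*(-110390) + 87182)/(-373744 + 221886) = (110390 + 87182)/(-151858) = 197572*(-1/151858) = -98786/75929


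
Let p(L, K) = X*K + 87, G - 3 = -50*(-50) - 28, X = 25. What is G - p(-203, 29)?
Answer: 1663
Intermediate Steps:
G = 2475 (G = 3 + (-50*(-50) - 28) = 3 + (2500 - 28) = 3 + 2472 = 2475)
p(L, K) = 87 + 25*K (p(L, K) = 25*K + 87 = 87 + 25*K)
G - p(-203, 29) = 2475 - (87 + 25*29) = 2475 - (87 + 725) = 2475 - 1*812 = 2475 - 812 = 1663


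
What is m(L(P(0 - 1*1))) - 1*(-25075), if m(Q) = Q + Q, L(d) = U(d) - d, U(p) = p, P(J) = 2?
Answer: 25075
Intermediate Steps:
L(d) = 0 (L(d) = d - d = 0)
m(Q) = 2*Q
m(L(P(0 - 1*1))) - 1*(-25075) = 2*0 - 1*(-25075) = 0 + 25075 = 25075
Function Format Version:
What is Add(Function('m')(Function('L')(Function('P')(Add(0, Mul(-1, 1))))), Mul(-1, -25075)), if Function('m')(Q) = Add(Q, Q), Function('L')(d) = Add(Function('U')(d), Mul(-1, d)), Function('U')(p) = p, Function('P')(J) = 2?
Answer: 25075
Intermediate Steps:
Function('L')(d) = 0 (Function('L')(d) = Add(d, Mul(-1, d)) = 0)
Function('m')(Q) = Mul(2, Q)
Add(Function('m')(Function('L')(Function('P')(Add(0, Mul(-1, 1))))), Mul(-1, -25075)) = Add(Mul(2, 0), Mul(-1, -25075)) = Add(0, 25075) = 25075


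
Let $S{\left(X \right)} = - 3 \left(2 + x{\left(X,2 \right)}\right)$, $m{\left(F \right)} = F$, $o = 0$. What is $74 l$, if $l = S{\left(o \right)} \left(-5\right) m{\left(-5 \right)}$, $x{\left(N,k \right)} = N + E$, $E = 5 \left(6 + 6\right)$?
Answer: $-344100$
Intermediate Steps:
$E = 60$ ($E = 5 \cdot 12 = 60$)
$x{\left(N,k \right)} = 60 + N$ ($x{\left(N,k \right)} = N + 60 = 60 + N$)
$S{\left(X \right)} = -186 - 3 X$ ($S{\left(X \right)} = - 3 \left(2 + \left(60 + X\right)\right) = - 3 \left(62 + X\right) = -186 - 3 X$)
$l = -4650$ ($l = \left(-186 - 0\right) \left(-5\right) \left(-5\right) = \left(-186 + 0\right) \left(-5\right) \left(-5\right) = \left(-186\right) \left(-5\right) \left(-5\right) = 930 \left(-5\right) = -4650$)
$74 l = 74 \left(-4650\right) = -344100$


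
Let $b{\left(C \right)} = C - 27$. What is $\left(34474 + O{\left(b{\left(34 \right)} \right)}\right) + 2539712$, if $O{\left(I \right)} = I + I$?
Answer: $2574200$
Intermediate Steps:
$b{\left(C \right)} = -27 + C$
$O{\left(I \right)} = 2 I$
$\left(34474 + O{\left(b{\left(34 \right)} \right)}\right) + 2539712 = \left(34474 + 2 \left(-27 + 34\right)\right) + 2539712 = \left(34474 + 2 \cdot 7\right) + 2539712 = \left(34474 + 14\right) + 2539712 = 34488 + 2539712 = 2574200$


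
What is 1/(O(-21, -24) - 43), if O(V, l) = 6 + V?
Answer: -1/58 ≈ -0.017241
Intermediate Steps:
1/(O(-21, -24) - 43) = 1/((6 - 21) - 43) = 1/(-15 - 43) = 1/(-58) = -1/58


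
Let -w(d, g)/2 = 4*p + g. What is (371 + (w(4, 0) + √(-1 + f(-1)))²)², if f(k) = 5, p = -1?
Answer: 221841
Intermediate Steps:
w(d, g) = 8 - 2*g (w(d, g) = -2*(4*(-1) + g) = -2*(-4 + g) = 8 - 2*g)
(371 + (w(4, 0) + √(-1 + f(-1)))²)² = (371 + ((8 - 2*0) + √(-1 + 5))²)² = (371 + ((8 + 0) + √4)²)² = (371 + (8 + 2)²)² = (371 + 10²)² = (371 + 100)² = 471² = 221841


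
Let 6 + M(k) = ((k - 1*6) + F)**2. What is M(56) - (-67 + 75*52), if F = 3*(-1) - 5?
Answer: -2075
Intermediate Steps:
F = -8 (F = -3 - 5 = -8)
M(k) = -6 + (-14 + k)**2 (M(k) = -6 + ((k - 1*6) - 8)**2 = -6 + ((k - 6) - 8)**2 = -6 + ((-6 + k) - 8)**2 = -6 + (-14 + k)**2)
M(56) - (-67 + 75*52) = (-6 + (-14 + 56)**2) - (-67 + 75*52) = (-6 + 42**2) - (-67 + 3900) = (-6 + 1764) - 1*3833 = 1758 - 3833 = -2075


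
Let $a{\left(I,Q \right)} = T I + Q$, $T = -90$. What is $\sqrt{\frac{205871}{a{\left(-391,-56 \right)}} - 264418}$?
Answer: $\frac{i \sqrt{326389805657894}}{35134} \approx 514.21 i$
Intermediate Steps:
$a{\left(I,Q \right)} = Q - 90 I$ ($a{\left(I,Q \right)} = - 90 I + Q = Q - 90 I$)
$\sqrt{\frac{205871}{a{\left(-391,-56 \right)}} - 264418} = \sqrt{\frac{205871}{-56 - -35190} - 264418} = \sqrt{\frac{205871}{-56 + 35190} - 264418} = \sqrt{\frac{205871}{35134} - 264418} = \sqrt{- \frac{9289856141}{35134}} = \frac{i \sqrt{326389805657894}}{35134}$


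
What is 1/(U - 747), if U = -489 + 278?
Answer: -1/958 ≈ -0.0010438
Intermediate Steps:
U = -211
1/(U - 747) = 1/(-211 - 747) = 1/(-958) = -1/958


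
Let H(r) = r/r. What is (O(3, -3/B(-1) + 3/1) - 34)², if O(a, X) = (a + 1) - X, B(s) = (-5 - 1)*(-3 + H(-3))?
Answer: 17161/16 ≈ 1072.6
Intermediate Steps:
H(r) = 1
B(s) = 12 (B(s) = (-5 - 1)*(-3 + 1) = -6*(-2) = 12)
O(a, X) = 1 + a - X (O(a, X) = (1 + a) - X = 1 + a - X)
(O(3, -3/B(-1) + 3/1) - 34)² = ((1 + 3 - (-3/12 + 3/1)) - 34)² = ((1 + 3 - (-3*1/12 + 3*1)) - 34)² = ((1 + 3 - (-¼ + 3)) - 34)² = ((1 + 3 - 1*11/4) - 34)² = ((1 + 3 - 11/4) - 34)² = (5/4 - 34)² = (-131/4)² = 17161/16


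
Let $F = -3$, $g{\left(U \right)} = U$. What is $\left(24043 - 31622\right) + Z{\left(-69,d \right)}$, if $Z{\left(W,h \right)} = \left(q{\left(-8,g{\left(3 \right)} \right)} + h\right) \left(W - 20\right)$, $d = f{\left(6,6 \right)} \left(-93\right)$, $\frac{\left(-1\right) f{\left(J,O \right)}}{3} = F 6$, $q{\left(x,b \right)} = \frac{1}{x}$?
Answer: $\frac{3515121}{8} \approx 4.3939 \cdot 10^{5}$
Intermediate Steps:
$f{\left(J,O \right)} = 54$ ($f{\left(J,O \right)} = - 3 \left(\left(-3\right) 6\right) = \left(-3\right) \left(-18\right) = 54$)
$d = -5022$ ($d = 54 \left(-93\right) = -5022$)
$Z{\left(W,h \right)} = \left(-20 + W\right) \left(- \frac{1}{8} + h\right)$ ($Z{\left(W,h \right)} = \left(\frac{1}{-8} + h\right) \left(W - 20\right) = \left(- \frac{1}{8} + h\right) \left(-20 + W\right) = \left(-20 + W\right) \left(- \frac{1}{8} + h\right)$)
$\left(24043 - 31622\right) + Z{\left(-69,d \right)} = \left(24043 - 31622\right) - - \frac{3575753}{8} = -7579 + \left(\frac{5}{2} + 100440 + \frac{69}{8} + 346518\right) = -7579 + \frac{3575753}{8} = \frac{3515121}{8}$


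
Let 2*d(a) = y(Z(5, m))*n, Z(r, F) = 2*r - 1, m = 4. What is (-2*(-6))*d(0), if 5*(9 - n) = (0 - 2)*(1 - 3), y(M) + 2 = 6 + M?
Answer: 3198/5 ≈ 639.60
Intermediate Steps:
Z(r, F) = -1 + 2*r
y(M) = 4 + M (y(M) = -2 + (6 + M) = 4 + M)
n = 41/5 (n = 9 - (0 - 2)*(1 - 3)/5 = 9 - (-2)*(-2)/5 = 9 - 1/5*4 = 9 - 4/5 = 41/5 ≈ 8.2000)
d(a) = 533/10 (d(a) = ((4 + (-1 + 2*5))*(41/5))/2 = ((4 + (-1 + 10))*(41/5))/2 = ((4 + 9)*(41/5))/2 = (13*(41/5))/2 = (1/2)*(533/5) = 533/10)
(-2*(-6))*d(0) = -2*(-6)*(533/10) = 12*(533/10) = 3198/5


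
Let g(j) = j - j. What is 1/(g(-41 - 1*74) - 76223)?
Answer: -1/76223 ≈ -1.3119e-5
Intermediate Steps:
g(j) = 0
1/(g(-41 - 1*74) - 76223) = 1/(0 - 76223) = 1/(-76223) = -1/76223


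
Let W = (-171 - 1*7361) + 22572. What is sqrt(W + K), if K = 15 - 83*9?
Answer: 14*sqrt(73) ≈ 119.62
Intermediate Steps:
K = -732 (K = 15 - 747 = -732)
W = 15040 (W = (-171 - 7361) + 22572 = -7532 + 22572 = 15040)
sqrt(W + K) = sqrt(15040 - 732) = sqrt(14308) = 14*sqrt(73)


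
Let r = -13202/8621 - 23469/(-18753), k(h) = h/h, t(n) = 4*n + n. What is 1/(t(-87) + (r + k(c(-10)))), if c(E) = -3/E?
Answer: -53889871/23403287633 ≈ -0.0023027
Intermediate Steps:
t(n) = 5*n
k(h) = 1
r = -15083619/53889871 (r = -13202*1/8621 - 23469*(-1/18753) = -13202/8621 + 7823/6251 = -15083619/53889871 ≈ -0.27990)
1/(t(-87) + (r + k(c(-10)))) = 1/(5*(-87) + (-15083619/53889871 + 1)) = 1/(-435 + 38806252/53889871) = 1/(-23403287633/53889871) = -53889871/23403287633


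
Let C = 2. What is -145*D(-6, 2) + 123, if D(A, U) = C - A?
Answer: -1037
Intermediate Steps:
D(A, U) = 2 - A
-145*D(-6, 2) + 123 = -145*(2 - 1*(-6)) + 123 = -145*(2 + 6) + 123 = -145*8 + 123 = -1160 + 123 = -1037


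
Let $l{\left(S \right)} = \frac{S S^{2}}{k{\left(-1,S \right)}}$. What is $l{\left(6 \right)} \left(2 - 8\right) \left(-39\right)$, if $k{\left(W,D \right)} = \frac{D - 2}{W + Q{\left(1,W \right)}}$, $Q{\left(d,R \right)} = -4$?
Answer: $-63180$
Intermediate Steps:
$k{\left(W,D \right)} = \frac{-2 + D}{-4 + W}$ ($k{\left(W,D \right)} = \frac{D - 2}{W - 4} = \frac{-2 + D}{-4 + W}$)
$l{\left(S \right)} = \frac{S^{3}}{\frac{2}{5} - \frac{S}{5}}$ ($l{\left(S \right)} = \frac{S S^{2}}{\frac{1}{-4 - 1} \left(-2 + S\right)} = \frac{S^{3}}{\frac{1}{-5} \left(-2 + S\right)} = \frac{S^{3}}{\left(- \frac{1}{5}\right) \left(-2 + S\right)} = \frac{S^{3}}{\frac{2}{5} - \frac{S}{5}}$)
$l{\left(6 \right)} \left(2 - 8\right) \left(-39\right) = - \frac{5 \cdot 6^{3}}{-2 + 6} \left(2 - 8\right) \left(-39\right) = \left(-5\right) 216 \cdot \frac{1}{4} \left(2 - 8\right) \left(-39\right) = \left(-5\right) 216 \cdot \frac{1}{4} \left(-6\right) \left(-39\right) = \left(-270\right) \left(-6\right) \left(-39\right) = 1620 \left(-39\right) = -63180$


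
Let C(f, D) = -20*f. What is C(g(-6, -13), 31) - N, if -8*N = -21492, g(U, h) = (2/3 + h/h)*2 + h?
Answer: -14959/6 ≈ -2493.2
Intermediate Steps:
g(U, h) = 10/3 + h (g(U, h) = (2*(⅓) + 1)*2 + h = (⅔ + 1)*2 + h = (5/3)*2 + h = 10/3 + h)
N = 5373/2 (N = -⅛*(-21492) = 5373/2 ≈ 2686.5)
C(g(-6, -13), 31) - N = -20*(10/3 - 13) - 1*5373/2 = -20*(-29/3) - 5373/2 = 580/3 - 5373/2 = -14959/6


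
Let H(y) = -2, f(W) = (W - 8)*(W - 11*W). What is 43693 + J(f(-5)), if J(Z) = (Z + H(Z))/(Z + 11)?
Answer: 27920479/639 ≈ 43694.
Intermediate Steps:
f(W) = -10*W*(-8 + W) (f(W) = (-8 + W)*(-10*W) = -10*W*(-8 + W))
J(Z) = (-2 + Z)/(11 + Z) (J(Z) = (Z - 2)/(Z + 11) = (-2 + Z)/(11 + Z))
43693 + J(f(-5)) = 43693 + (-2 + 10*(-5)*(8 - 1*(-5)))/(11 + 10*(-5)*(8 - 1*(-5))) = 43693 + (-2 + 10*(-5)*(8 + 5))/(11 + 10*(-5)*(8 + 5)) = 43693 + (-2 + 10*(-5)*13)/(11 + 10*(-5)*13) = 43693 + (-2 - 650)/(11 - 650) = 43693 - 652/(-639) = 43693 - 1/639*(-652) = 43693 + 652/639 = 27920479/639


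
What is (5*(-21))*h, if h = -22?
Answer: 2310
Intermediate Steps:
(5*(-21))*h = (5*(-21))*(-22) = -105*(-22) = 2310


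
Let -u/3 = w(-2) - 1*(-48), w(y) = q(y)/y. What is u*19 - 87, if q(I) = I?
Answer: -2880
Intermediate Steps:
w(y) = 1 (w(y) = y/y = 1)
u = -147 (u = -3*(1 - 1*(-48)) = -3*(1 + 48) = -3*49 = -147)
u*19 - 87 = -147*19 - 87 = -2793 - 87 = -2880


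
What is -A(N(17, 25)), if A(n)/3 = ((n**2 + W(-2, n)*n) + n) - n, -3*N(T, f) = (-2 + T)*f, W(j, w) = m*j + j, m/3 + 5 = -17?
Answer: 1875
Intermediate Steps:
m = -66 (m = -15 + 3*(-17) = -15 - 51 = -66)
W(j, w) = -65*j (W(j, w) = -66*j + j = -65*j)
N(T, f) = -f*(-2 + T)/3 (N(T, f) = -(-2 + T)*f/3 = -f*(-2 + T)/3)
A(n) = 3*n**2 + 390*n (A(n) = 3*(((n**2 + (-65*(-2))*n) + n) - n) = 3*(((n**2 + 130*n) + n) - n) = 3*((n**2 + 131*n) - n) = 3*(n**2 + 130*n) = 3*n**2 + 390*n)
-A(N(17, 25)) = -3*(1/3)*25*(2 - 1*17)*(130 + (1/3)*25*(2 - 1*17)) = -3*(1/3)*25*(2 - 17)*(130 + (1/3)*25*(2 - 17)) = -3*(1/3)*25*(-15)*(130 + (1/3)*25*(-15)) = -3*(-125)*(130 - 125) = -3*(-125)*5 = -1*(-1875) = 1875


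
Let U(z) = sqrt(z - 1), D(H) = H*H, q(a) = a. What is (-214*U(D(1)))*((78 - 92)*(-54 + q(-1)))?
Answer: 0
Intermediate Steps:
D(H) = H**2
U(z) = sqrt(-1 + z)
(-214*U(D(1)))*((78 - 92)*(-54 + q(-1))) = (-214*sqrt(-1 + 1**2))*((78 - 92)*(-54 - 1)) = (-214*sqrt(-1 + 1))*(-14*(-55)) = -214*sqrt(0)*770 = -214*0*770 = 0*770 = 0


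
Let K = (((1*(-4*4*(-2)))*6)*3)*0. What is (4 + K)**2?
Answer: 16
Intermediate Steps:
K = 0 (K = (((1*(-16*(-2)))*6)*3)*0 = (((1*32)*6)*3)*0 = ((32*6)*3)*0 = (192*3)*0 = 576*0 = 0)
(4 + K)**2 = (4 + 0)**2 = 4**2 = 16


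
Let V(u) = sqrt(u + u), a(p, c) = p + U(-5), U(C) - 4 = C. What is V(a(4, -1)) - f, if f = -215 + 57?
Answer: 158 + sqrt(6) ≈ 160.45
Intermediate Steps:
U(C) = 4 + C
a(p, c) = -1 + p (a(p, c) = p + (4 - 5) = p - 1 = -1 + p)
V(u) = sqrt(2)*sqrt(u) (V(u) = sqrt(2*u) = sqrt(2)*sqrt(u))
f = -158
V(a(4, -1)) - f = sqrt(2)*sqrt(-1 + 4) - 1*(-158) = sqrt(2)*sqrt(3) + 158 = sqrt(6) + 158 = 158 + sqrt(6)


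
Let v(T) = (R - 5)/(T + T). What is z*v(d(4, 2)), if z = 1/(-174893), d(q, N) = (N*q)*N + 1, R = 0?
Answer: 5/5946362 ≈ 8.4085e-7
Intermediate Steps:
d(q, N) = 1 + q*N**2 (d(q, N) = q*N**2 + 1 = 1 + q*N**2)
z = -1/174893 ≈ -5.7178e-6
v(T) = -5/(2*T) (v(T) = (0 - 5)/(T + T) = -5*1/(2*T) = -5/(2*T))
z*v(d(4, 2)) = -(-5)/(349786*(1 + 4*2**2)) = -(-5)/(349786*(1 + 4*4)) = -(-5)/(349786*(1 + 16)) = -(-5)/(349786*17) = -1/174893*(-5/34) = 5/5946362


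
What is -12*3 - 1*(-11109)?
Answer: 11073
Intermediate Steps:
-12*3 - 1*(-11109) = -36 + 11109 = 11073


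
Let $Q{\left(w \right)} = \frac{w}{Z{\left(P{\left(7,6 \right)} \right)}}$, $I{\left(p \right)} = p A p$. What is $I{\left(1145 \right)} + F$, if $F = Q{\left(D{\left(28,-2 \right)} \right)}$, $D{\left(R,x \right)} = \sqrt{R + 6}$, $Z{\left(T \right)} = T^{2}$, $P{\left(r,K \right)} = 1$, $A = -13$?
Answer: $-17043325 + \sqrt{34} \approx -1.7043 \cdot 10^{7}$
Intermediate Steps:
$I{\left(p \right)} = - 13 p^{2}$ ($I{\left(p \right)} = p \left(-13\right) p = - 13 p p = - 13 p^{2}$)
$D{\left(R,x \right)} = \sqrt{6 + R}$
$Q{\left(w \right)} = w$ ($Q{\left(w \right)} = \frac{w}{1^{2}} = \frac{w}{1} = w 1 = w$)
$F = \sqrt{34}$ ($F = \sqrt{6 + 28} = \sqrt{34} \approx 5.8309$)
$I{\left(1145 \right)} + F = - 13 \cdot 1145^{2} + \sqrt{34} = \left(-13\right) 1311025 + \sqrt{34} = -17043325 + \sqrt{34}$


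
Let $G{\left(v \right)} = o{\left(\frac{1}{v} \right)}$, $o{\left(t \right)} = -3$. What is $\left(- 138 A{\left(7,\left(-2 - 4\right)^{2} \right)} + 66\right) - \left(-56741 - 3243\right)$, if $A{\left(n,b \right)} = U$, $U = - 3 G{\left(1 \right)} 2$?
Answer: $57566$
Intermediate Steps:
$G{\left(v \right)} = -3$
$U = 18$ ($U = \left(-3\right) \left(-3\right) 2 = 9 \cdot 2 = 18$)
$A{\left(n,b \right)} = 18$
$\left(- 138 A{\left(7,\left(-2 - 4\right)^{2} \right)} + 66\right) - \left(-56741 - 3243\right) = \left(\left(-138\right) 18 + 66\right) - \left(-56741 - 3243\right) = \left(-2484 + 66\right) - \left(-56741 - 3243\right) = -2418 - -59984 = -2418 + 59984 = 57566$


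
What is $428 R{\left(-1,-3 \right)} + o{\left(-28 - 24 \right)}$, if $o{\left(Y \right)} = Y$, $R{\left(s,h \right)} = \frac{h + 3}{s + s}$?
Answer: $-52$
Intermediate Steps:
$R{\left(s,h \right)} = \frac{3 + h}{2 s}$
$428 R{\left(-1,-3 \right)} + o{\left(-28 - 24 \right)} = 428 \frac{3 - 3}{2 \left(-1\right)} - 52 = 428 \cdot \frac{1}{2} \left(-1\right) 0 - 52 = 428 \cdot 0 - 52 = 0 - 52 = -52$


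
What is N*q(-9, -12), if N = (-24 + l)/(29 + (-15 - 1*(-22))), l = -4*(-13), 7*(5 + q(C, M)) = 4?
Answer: -31/9 ≈ -3.4444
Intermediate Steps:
q(C, M) = -31/7 (q(C, M) = -5 + (⅐)*4 = -5 + 4/7 = -31/7)
l = 52
N = 7/9 (N = (-24 + 52)/(29 + (-15 - 1*(-22))) = 28/(29 + (-15 + 22)) = 28/(29 + 7) = 28/36 = 28*(1/36) = 7/9 ≈ 0.77778)
N*q(-9, -12) = (7/9)*(-31/7) = -31/9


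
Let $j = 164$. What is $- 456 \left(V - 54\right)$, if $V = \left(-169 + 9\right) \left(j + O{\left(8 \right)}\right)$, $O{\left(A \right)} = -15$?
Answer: $10895664$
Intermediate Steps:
$V = -23840$ ($V = \left(-169 + 9\right) \left(164 - 15\right) = \left(-160\right) 149 = -23840$)
$- 456 \left(V - 54\right) = - 456 \left(-23840 - 54\right) = \left(-456\right) \left(-23894\right) = 10895664$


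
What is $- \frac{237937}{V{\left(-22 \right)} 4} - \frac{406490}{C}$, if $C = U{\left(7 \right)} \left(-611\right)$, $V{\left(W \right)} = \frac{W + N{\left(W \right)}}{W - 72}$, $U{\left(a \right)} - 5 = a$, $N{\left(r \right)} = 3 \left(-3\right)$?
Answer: $- \frac{10246104946}{56823} \approx -1.8032 \cdot 10^{5}$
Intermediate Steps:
$N{\left(r \right)} = -9$
$U{\left(a \right)} = 5 + a$
$V{\left(W \right)} = \frac{-9 + W}{-72 + W}$ ($V{\left(W \right)} = \frac{W - 9}{W - 72} = \frac{-9 + W}{-72 + W}$)
$C = -7332$ ($C = \left(5 + 7\right) \left(-611\right) = 12 \left(-611\right) = -7332$)
$- \frac{237937}{V{\left(-22 \right)} 4} - \frac{406490}{C} = - \frac{237937}{\frac{-9 - 22}{-72 - 22} \cdot 4} - \frac{406490}{-7332} = - \frac{237937}{\frac{1}{-94} \left(-31\right) 4} - - \frac{203245}{3666} = - \frac{237937}{\left(- \frac{1}{94}\right) \left(-31\right) 4} + \frac{203245}{3666} = - \frac{237937}{\frac{31}{94} \cdot 4} + \frac{203245}{3666} = - \frac{237937}{\frac{62}{47}} + \frac{203245}{3666} = \left(-237937\right) \frac{47}{62} + \frac{203245}{3666} = - \frac{11183039}{62} + \frac{203245}{3666} = - \frac{10246104946}{56823}$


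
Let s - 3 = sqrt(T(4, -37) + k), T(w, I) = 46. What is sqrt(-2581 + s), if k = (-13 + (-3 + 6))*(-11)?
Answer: sqrt(-2578 + 2*sqrt(39)) ≈ 50.651*I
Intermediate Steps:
k = 110 (k = (-13 + 3)*(-11) = -10*(-11) = 110)
s = 3 + 2*sqrt(39) (s = 3 + sqrt(46 + 110) = 3 + sqrt(156) = 3 + 2*sqrt(39) ≈ 15.490)
sqrt(-2581 + s) = sqrt(-2581 + (3 + 2*sqrt(39))) = sqrt(-2578 + 2*sqrt(39))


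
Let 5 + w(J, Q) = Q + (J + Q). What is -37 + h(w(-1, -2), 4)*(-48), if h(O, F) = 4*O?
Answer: 1883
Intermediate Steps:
w(J, Q) = -5 + J + 2*Q (w(J, Q) = -5 + (Q + (J + Q)) = -5 + (J + 2*Q) = -5 + J + 2*Q)
-37 + h(w(-1, -2), 4)*(-48) = -37 + (4*(-5 - 1 + 2*(-2)))*(-48) = -37 + (4*(-5 - 1 - 4))*(-48) = -37 + (4*(-10))*(-48) = -37 - 40*(-48) = -37 + 1920 = 1883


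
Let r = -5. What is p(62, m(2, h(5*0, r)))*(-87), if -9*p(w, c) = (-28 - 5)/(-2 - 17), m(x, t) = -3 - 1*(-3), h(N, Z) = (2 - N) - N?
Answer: 319/19 ≈ 16.789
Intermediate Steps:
h(N, Z) = 2 - 2*N
m(x, t) = 0 (m(x, t) = -3 + 3 = 0)
p(w, c) = -11/57 (p(w, c) = -(-28 - 5)/(9*(-2 - 17)) = -(-11)/(3*(-19)) = -(-11)*(-1)/(3*19) = -⅑*33/19 = -11/57)
p(62, m(2, h(5*0, r)))*(-87) = -11/57*(-87) = 319/19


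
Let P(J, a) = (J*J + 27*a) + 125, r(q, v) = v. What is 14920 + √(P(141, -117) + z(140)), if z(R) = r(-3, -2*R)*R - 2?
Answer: 14920 + I*√22355 ≈ 14920.0 + 149.52*I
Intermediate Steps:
P(J, a) = 125 + J² + 27*a (P(J, a) = (J² + 27*a) + 125 = 125 + J² + 27*a)
z(R) = -2 - 2*R² (z(R) = (-2*R)*R - 2 = -2*R² - 2 = -2 - 2*R²)
14920 + √(P(141, -117) + z(140)) = 14920 + √((125 + 141² + 27*(-117)) + (-2 - 2*140²)) = 14920 + √((125 + 19881 - 3159) + (-2 - 2*19600)) = 14920 + √(16847 + (-2 - 39200)) = 14920 + √(16847 - 39202) = 14920 + √(-22355) = 14920 + I*√22355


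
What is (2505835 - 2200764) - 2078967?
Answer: -1773896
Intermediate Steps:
(2505835 - 2200764) - 2078967 = 305071 - 2078967 = -1773896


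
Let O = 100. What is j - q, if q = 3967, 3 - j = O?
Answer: -4064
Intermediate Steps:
j = -97 (j = 3 - 1*100 = 3 - 100 = -97)
j - q = -97 - 1*3967 = -97 - 3967 = -4064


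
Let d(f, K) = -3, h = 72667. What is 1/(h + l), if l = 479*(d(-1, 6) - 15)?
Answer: 1/64045 ≈ 1.5614e-5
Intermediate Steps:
l = -8622 (l = 479*(-3 - 15) = 479*(-18) = -8622)
1/(h + l) = 1/(72667 - 8622) = 1/64045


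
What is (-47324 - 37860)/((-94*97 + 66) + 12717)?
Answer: -85184/3665 ≈ -23.243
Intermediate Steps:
(-47324 - 37860)/((-94*97 + 66) + 12717) = -85184/((-9118 + 66) + 12717) = -85184/(-9052 + 12717) = -85184/3665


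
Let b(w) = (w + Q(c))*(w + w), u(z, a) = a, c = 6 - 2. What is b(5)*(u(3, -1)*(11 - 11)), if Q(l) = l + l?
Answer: 0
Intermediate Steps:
c = 4
Q(l) = 2*l
b(w) = 2*w*(8 + w) (b(w) = (w + 2*4)*(w + w) = (w + 8)*(2*w) = (8 + w)*(2*w) = 2*w*(8 + w))
b(5)*(u(3, -1)*(11 - 11)) = (2*5*(8 + 5))*(-(11 - 11)) = (2*5*13)*(-1*0) = 130*0 = 0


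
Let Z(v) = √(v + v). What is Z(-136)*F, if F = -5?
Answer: -20*I*√17 ≈ -82.462*I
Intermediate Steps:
Z(v) = √2*√v (Z(v) = √(2*v) = √2*√v)
Z(-136)*F = (√2*√(-136))*(-5) = (√2*(2*I*√34))*(-5) = (4*I*√17)*(-5) = -20*I*√17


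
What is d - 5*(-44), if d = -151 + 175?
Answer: 244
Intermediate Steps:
d = 24
d - 5*(-44) = 24 - 5*(-44) = 24 + 220 = 244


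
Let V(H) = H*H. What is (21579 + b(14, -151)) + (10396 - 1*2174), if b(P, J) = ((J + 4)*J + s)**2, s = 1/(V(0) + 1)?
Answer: 492781005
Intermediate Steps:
V(H) = H**2
s = 1 (s = 1/(0**2 + 1) = 1/(0 + 1) = 1/1 = 1)
b(P, J) = (1 + J*(4 + J))**2 (b(P, J) = ((J + 4)*J + 1)**2 = ((4 + J)*J + 1)**2 = (J*(4 + J) + 1)**2 = (1 + J*(4 + J))**2)
(21579 + b(14, -151)) + (10396 - 1*2174) = (21579 + (1 + (-151)**2 + 4*(-151))**2) + (10396 - 1*2174) = (21579 + (1 + 22801 - 604)**2) + (10396 - 2174) = (21579 + 22198**2) + 8222 = (21579 + 492751204) + 8222 = 492772783 + 8222 = 492781005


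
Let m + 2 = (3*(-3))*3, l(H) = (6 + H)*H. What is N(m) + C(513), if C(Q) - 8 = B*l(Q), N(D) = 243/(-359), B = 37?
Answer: 3536561530/359 ≈ 9.8512e+6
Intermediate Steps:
l(H) = H*(6 + H)
m = -29 (m = -2 + (3*(-3))*3 = -2 - 9*3 = -2 - 27 = -29)
N(D) = -243/359 (N(D) = 243*(-1/359) = -243/359)
C(Q) = 8 + 37*Q*(6 + Q) (C(Q) = 8 + 37*(Q*(6 + Q)) = 8 + 37*Q*(6 + Q))
N(m) + C(513) = -243/359 + (8 + 37*513*(6 + 513)) = -243/359 + (8 + 37*513*519) = -243/359 + (8 + 9851139) = -243/359 + 9851147 = 3536561530/359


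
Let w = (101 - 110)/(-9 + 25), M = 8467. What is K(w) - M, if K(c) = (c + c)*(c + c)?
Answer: -541807/64 ≈ -8465.7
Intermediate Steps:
w = -9/16 ≈ -0.56250
K(c) = 4*c² (K(c) = (2*c)*(2*c) = 4*c²)
K(w) - M = 4*(-9/16)² - 1*8467 = 4*(81/256) - 8467 = 81/64 - 8467 = -541807/64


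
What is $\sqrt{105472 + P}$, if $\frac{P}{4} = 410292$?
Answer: $4 \sqrt{109165} \approx 1321.6$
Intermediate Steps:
$P = 1641168$ ($P = 4 \cdot 410292 = 1641168$)
$\sqrt{105472 + P} = \sqrt{105472 + 1641168} = \sqrt{1746640} = 4 \sqrt{109165}$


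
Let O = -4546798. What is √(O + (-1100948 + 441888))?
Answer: 7*I*√106242 ≈ 2281.6*I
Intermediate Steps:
√(O + (-1100948 + 441888)) = √(-4546798 + (-1100948 + 441888)) = √(-4546798 - 659060) = √(-5205858) = 7*I*√106242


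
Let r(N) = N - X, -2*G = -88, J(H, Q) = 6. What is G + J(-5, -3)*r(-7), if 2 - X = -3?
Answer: -28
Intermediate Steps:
X = 5 (X = 2 - 1*(-3) = 2 + 3 = 5)
G = 44 (G = -1/2*(-88) = 44)
r(N) = -5 + N (r(N) = N - 1*5 = N - 5 = -5 + N)
G + J(-5, -3)*r(-7) = 44 + 6*(-5 - 7) = 44 + 6*(-12) = 44 - 72 = -28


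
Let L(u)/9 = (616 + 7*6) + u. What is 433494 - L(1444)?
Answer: 414576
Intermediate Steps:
L(u) = 5922 + 9*u (L(u) = 9*((616 + 7*6) + u) = 9*((616 + 42) + u) = 9*(658 + u) = 5922 + 9*u)
433494 - L(1444) = 433494 - (5922 + 9*1444) = 433494 - (5922 + 12996) = 433494 - 1*18918 = 433494 - 18918 = 414576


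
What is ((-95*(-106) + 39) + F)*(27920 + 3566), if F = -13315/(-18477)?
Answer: 5881500039688/18477 ≈ 3.1831e+8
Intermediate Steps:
F = 13315/18477 (F = -13315*(-1/18477) = 13315/18477 ≈ 0.72063)
((-95*(-106) + 39) + F)*(27920 + 3566) = ((-95*(-106) + 39) + 13315/18477)*(27920 + 3566) = ((10070 + 39) + 13315/18477)*31486 = (10109 + 13315/18477)*31486 = (186797308/18477)*31486 = 5881500039688/18477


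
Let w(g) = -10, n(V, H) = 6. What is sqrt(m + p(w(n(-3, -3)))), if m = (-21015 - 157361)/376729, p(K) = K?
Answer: I*sqrt(1486446806514)/376729 ≈ 3.2363*I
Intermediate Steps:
m = -178376/376729 (m = -178376*1/376729 = -178376/376729 ≈ -0.47349)
sqrt(m + p(w(n(-3, -3)))) = sqrt(-178376/376729 - 10) = sqrt(-3945666/376729) = I*sqrt(1486446806514)/376729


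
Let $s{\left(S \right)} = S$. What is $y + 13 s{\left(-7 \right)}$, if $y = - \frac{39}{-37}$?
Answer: $- \frac{3328}{37} \approx -89.946$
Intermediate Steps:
$y = \frac{39}{37}$ ($y = \left(-39\right) \left(- \frac{1}{37}\right) = \frac{39}{37} \approx 1.0541$)
$y + 13 s{\left(-7 \right)} = \frac{39}{37} + 13 \left(-7\right) = \frac{39}{37} - 91 = - \frac{3328}{37}$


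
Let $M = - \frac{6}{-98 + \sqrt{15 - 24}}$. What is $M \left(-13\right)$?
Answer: $- \frac{7644}{9613} - \frac{234 i}{9613} \approx -0.79517 - 0.024342 i$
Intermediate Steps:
$M = - \frac{6 \left(-98 - 3 i\right)}{9613}$ ($M = - \frac{6}{-98 + \sqrt{-9}} = - \frac{6}{-98 + 3 i} = - 6 \frac{-98 - 3 i}{9613} = - \frac{6 \left(-98 - 3 i\right)}{9613} \approx 0.061167 + 0.0018725 i$)
$M \left(-13\right) = \left(\frac{588}{9613} + \frac{18 i}{9613}\right) \left(-13\right) = - \frac{7644}{9613} - \frac{234 i}{9613}$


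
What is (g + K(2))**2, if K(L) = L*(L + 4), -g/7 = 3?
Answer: 81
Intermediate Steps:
g = -21 (g = -7*3 = -21)
K(L) = L*(4 + L)
(g + K(2))**2 = (-21 + 2*(4 + 2))**2 = (-21 + 2*6)**2 = (-21 + 12)**2 = (-9)**2 = 81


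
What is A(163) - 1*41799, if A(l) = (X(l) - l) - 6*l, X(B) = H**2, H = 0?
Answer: -42940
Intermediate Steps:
X(B) = 0 (X(B) = 0**2 = 0)
A(l) = -7*l (A(l) = (0 - l) - 6*l = -l - 6*l = -7*l)
A(163) - 1*41799 = -7*163 - 1*41799 = -1141 - 41799 = -42940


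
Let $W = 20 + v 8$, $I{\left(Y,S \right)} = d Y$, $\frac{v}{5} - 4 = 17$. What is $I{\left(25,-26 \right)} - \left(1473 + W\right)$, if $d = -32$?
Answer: $-3133$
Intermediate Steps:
$v = 105$ ($v = 20 + 5 \cdot 17 = 20 + 85 = 105$)
$I{\left(Y,S \right)} = - 32 Y$
$W = 860$ ($W = 20 + 105 \cdot 8 = 20 + 840 = 860$)
$I{\left(25,-26 \right)} - \left(1473 + W\right) = \left(-32\right) 25 - 2333 = -800 - 2333 = -3133$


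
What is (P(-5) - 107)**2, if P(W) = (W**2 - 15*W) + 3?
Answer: 16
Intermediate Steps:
P(W) = 3 + W**2 - 15*W
(P(-5) - 107)**2 = ((3 + (-5)**2 - 15*(-5)) - 107)**2 = ((3 + 25 + 75) - 107)**2 = (103 - 107)**2 = (-4)**2 = 16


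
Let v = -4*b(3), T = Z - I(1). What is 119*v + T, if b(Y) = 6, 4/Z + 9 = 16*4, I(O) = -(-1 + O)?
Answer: -157076/55 ≈ -2855.9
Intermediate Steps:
I(O) = 1 - O
Z = 4/55 (Z = 4/(-9 + 16*4) = 4/(-9 + 64) = 4/55 ≈ 0.072727)
T = 4/55 (T = 4/55 - (1 - 1*1) = 4/55 - (1 - 1) = 4/55 - 1*0 = 4/55 + 0 = 4/55 ≈ 0.072727)
v = -24 (v = -4*6 = -24)
119*v + T = 119*(-24) + 4/55 = -2856 + 4/55 = -157076/55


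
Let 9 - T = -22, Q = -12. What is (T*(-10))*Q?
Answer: 3720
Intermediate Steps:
T = 31 (T = 9 - 1*(-22) = 9 + 22 = 31)
(T*(-10))*Q = (31*(-10))*(-12) = -310*(-12) = 3720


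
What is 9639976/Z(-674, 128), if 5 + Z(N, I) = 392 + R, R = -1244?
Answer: -9639976/857 ≈ -11249.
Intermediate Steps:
Z(N, I) = -857 (Z(N, I) = -5 + (392 - 1244) = -5 - 852 = -857)
9639976/Z(-674, 128) = 9639976/(-857) = 9639976*(-1/857) = -9639976/857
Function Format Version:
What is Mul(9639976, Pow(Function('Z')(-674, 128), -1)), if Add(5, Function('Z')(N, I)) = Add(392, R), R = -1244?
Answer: Rational(-9639976, 857) ≈ -11249.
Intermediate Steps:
Function('Z')(N, I) = -857 (Function('Z')(N, I) = Add(-5, Add(392, -1244)) = Add(-5, -852) = -857)
Mul(9639976, Pow(Function('Z')(-674, 128), -1)) = Mul(9639976, Pow(-857, -1)) = Mul(9639976, Rational(-1, 857)) = Rational(-9639976, 857)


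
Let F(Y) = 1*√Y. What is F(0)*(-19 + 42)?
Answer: 0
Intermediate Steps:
F(Y) = √Y
F(0)*(-19 + 42) = √0*(-19 + 42) = 0*23 = 0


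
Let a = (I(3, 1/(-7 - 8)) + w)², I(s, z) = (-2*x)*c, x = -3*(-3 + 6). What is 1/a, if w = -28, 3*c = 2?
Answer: 1/256 ≈ 0.0039063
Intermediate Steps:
c = ⅔ (c = (⅓)*2 = ⅔ ≈ 0.66667)
x = -9 (x = -3*3 = -9)
I(s, z) = 12 (I(s, z) = -2*(-9)*(⅔) = 18*(⅔) = 12)
a = 256 (a = (12 - 28)² = (-16)² = 256)
1/a = 1/256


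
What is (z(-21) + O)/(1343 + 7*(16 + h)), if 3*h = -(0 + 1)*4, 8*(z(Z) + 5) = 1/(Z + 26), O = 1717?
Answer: 205443/173480 ≈ 1.1842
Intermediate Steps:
z(Z) = -5 + 1/(8*(26 + Z)) (z(Z) = -5 + 1/(8*(Z + 26)) = -5 + 1/(8*(26 + Z)))
h = -4/3 (h = (-(0 + 1)*4)/3 = (-4)/3 = (-1*4)/3 = (⅓)*(-4) = -4/3 ≈ -1.3333)
(z(-21) + O)/(1343 + 7*(16 + h)) = ((-1039 - 40*(-21))/(8*(26 - 21)) + 1717)/(1343 + 7*(16 - 4/3)) = ((⅛)*(-1039 + 840)/5 + 1717)/(1343 + 7*(44/3)) = ((⅛)*(⅕)*(-199) + 1717)/(1343 + 308/3) = (-199/40 + 1717)/(4337/3) = (68481/40)*(3/4337) = 205443/173480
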